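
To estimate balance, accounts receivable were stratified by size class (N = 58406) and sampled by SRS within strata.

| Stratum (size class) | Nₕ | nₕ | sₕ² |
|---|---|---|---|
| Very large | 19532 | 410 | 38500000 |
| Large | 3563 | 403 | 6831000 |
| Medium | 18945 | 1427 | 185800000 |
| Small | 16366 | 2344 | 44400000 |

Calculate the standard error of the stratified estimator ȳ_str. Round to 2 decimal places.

155.82

Var(ȳ_str) = Σₕ Wₕ²(1 − fₕ)sₕ²/nₕ with Wₕ = Nₕ/N, N = 58406.
Very large: Wₕ = 0.33441770; term = 0.33441770²·(1 − 0.02099119)·38500000/410 = 10281.157.
Large: Wₕ = 0.06100401; term = 0.06100401²·(1 − 0.11310693)·6831000/403 = 55.945765.
Medium: Wₕ = 0.32436736; term = 0.32436736²·(1 − 0.07532330)·185800000/1427 = 12667.355.
Small: Wₕ = 0.28021094; term = 0.28021094²·(1 − 0.14322376)·44400000/2344 = 1274.2744.
Sum = 24278.732.
SE = √(24278.732) = 155.82.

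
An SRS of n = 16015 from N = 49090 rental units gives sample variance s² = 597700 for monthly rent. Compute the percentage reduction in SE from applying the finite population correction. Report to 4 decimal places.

17.9170

f = n/N = 16015/49090 = 0.32623752.
SE_no-fpc = √(s²/n) = 6.109113; SE_fpc = √((1−f)s²/n) = 5.0145454.
Ratio = √(1−f) = 0.82083036. Reduction = 100·(1 − 0.82083036) = 17.9170%.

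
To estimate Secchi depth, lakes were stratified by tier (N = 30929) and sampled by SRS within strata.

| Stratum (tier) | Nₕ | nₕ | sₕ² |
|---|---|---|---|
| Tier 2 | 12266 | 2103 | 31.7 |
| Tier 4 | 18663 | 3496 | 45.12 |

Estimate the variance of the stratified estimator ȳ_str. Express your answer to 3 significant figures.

Var(ȳ_str) = Σₕ Wₕ²(1 − fₕ)sₕ²/nₕ with Wₕ = Nₕ/N, N = 30929.
Tier 2: Wₕ = 0.39658573; term = 0.39658573²·(1 − 0.17144954)·31.7/2103 = 0.001964324.
Tier 4: Wₕ = 0.60341427; term = 0.60341427²·(1 − 0.18732251)·45.12/3496 = 0.0038189771.
Sum = 0.0057833011.

0.00578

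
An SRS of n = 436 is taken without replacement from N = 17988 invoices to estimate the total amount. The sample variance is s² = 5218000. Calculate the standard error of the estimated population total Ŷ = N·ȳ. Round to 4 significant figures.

1.944 × 10^6

Var(Ŷ) = N²·Var(ȳ) = N²·(1 − n/N)·s²/n.
f = 436/17988 = 0.02423838; Var(ȳ) = 0.97576162·5218000/436 = 11677.808.
Var(Ŷ) = 17988² · 11677.808 = 3.7785667 × 10^12.
SE(Ŷ) = √(3.7785667 × 10^12) = 1.944 × 10^6.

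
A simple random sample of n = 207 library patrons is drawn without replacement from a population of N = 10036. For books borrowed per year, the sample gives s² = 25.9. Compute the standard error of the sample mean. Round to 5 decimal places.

0.35006

Under SRS without replacement, Var(ȳ) = (1 − f)·s²/n with f = n/N = 207/10036 = 0.02062575.
Var(ȳ) = (1 − 0.02062575)·25.9/207 = 0.97937425·0.12512077 = 0.12254006.
SE(ȳ) = √(0.12254006) = 0.35006.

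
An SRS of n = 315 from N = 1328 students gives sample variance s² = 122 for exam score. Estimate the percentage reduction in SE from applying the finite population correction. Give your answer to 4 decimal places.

f = n/N = 315/1328 = 0.23719880.
SE_no-fpc = √(s²/n) = 0.62233559; SE_fpc = √((1−f)s²/n) = 0.54353852.
Ratio = √(1−f) = 0.87338491. Reduction = 100·(1 − 0.87338491) = 12.6615%.

12.6615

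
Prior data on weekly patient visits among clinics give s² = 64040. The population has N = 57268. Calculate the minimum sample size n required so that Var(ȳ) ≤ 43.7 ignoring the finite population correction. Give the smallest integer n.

Without fpc, n₀ = s²/D = 64040/43.7 = 1465.4462.
Rounding up, n = 1466.

1466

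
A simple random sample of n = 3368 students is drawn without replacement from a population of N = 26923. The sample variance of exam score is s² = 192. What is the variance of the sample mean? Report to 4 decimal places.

Under SRS without replacement, Var(ȳ) = (1 − f)·s²/n with f = n/N = 3368/26923 = 0.12509750.
Var(ȳ) = (1 − 0.12509750)·192/3368 = 0.87490250·0.057007126 = 0.049875677.

0.0499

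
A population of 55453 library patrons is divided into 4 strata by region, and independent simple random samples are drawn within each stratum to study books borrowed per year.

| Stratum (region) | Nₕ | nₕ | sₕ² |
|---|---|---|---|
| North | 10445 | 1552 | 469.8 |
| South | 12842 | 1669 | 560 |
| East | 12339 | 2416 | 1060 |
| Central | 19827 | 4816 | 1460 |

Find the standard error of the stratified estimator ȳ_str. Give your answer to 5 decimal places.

Var(ȳ_str) = Σₕ Wₕ²(1 − fₕ)sₕ²/nₕ with Wₕ = Nₕ/N, N = 55453.
North: Wₕ = 0.18835771; term = 0.18835771²·(1 − 0.14858784)·469.8/1552 = 0.0091438257.
South: Wₕ = 0.23158350; term = 0.23158350²·(1 − 0.12996418)·560/1669 = 0.015656117.
East: Wₕ = 0.22251276; term = 0.22251276²·(1 − 0.19580193)·1060/2416 = 0.017469553.
Central: Wₕ = 0.35754603; term = 0.35754603²·(1 − 0.24290109)·1460/4816 = 0.029341541.
Sum = 0.071611037.
SE = √(0.071611037) = 0.26760.

0.26760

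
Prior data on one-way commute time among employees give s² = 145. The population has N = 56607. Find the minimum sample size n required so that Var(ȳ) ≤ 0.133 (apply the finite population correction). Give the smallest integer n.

1070

Without fpc, n₀ = s²/D = 145/0.133 = 1090.2256.
With fpc, (1 − n/N)·s²/n ≤ D requires n ≥ n₀/(1 + n₀/N) = 1090.2256/(1 + 1090.2256/56607) = 1069.6251.
Rounding up, n = 1070.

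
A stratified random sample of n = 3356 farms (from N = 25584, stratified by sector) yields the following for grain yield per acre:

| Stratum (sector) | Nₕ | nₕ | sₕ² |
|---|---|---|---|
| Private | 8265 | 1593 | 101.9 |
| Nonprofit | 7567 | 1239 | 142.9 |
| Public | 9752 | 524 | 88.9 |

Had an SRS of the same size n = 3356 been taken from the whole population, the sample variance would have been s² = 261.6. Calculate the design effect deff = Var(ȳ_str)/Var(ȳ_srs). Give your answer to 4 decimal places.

0.5486

Var(ȳ_str) = Σ Wₕ²(1−fₕ)sₕ²/nₕ with Wₕ = Nₕ/25584:
  Private: (8265/25584)²·(1−1593/8265)·101.9/1593 = 0.0053891517
  Nonprofit: (7567/25584)²·(1−1239/7567)·142.9/1239 = 0.0084375087
  Public: (9752/25584)²·(1−524/9752)·88.9/524 = 0.023325709
  → Var(ȳ_str) = 0.037152369.
Var(ȳ_srs) = (1 − 3356/25584)·261.6/3356 = 0.0677248.
deff = 0.037152369 / 0.0677248 = 0.5486.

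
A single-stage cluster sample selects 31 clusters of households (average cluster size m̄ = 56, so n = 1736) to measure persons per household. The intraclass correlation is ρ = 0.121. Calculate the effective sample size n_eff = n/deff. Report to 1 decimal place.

deff = 1 + (56 − 1)·0.121 = 1 + 6.655 = 7.655.
n_eff = 1736 / 7.655 = 226.8.

226.8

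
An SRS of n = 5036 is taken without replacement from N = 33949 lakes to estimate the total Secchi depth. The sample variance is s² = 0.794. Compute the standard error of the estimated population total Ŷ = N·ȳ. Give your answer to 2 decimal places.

393.39

Var(Ŷ) = N²·Var(ȳ) = N²·(1 − n/N)·s²/n.
f = 5036/33949 = 0.14834016; Var(ȳ) = 0.85165984·0.794/5036 = 1.3427679 × 10^-4.
Var(Ŷ) = 33949² · (1.3427679 × 10^-4) = 154758.65.
SE(Ŷ) = √(154758.65) = 393.39.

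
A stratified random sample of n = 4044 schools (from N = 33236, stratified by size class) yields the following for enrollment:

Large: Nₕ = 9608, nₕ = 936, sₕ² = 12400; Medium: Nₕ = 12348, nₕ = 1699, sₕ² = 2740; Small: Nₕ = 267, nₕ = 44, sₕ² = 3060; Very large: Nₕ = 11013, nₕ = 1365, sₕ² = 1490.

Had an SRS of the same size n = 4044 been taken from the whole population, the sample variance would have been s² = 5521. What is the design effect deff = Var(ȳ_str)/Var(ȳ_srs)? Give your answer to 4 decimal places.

1.0841

Var(ȳ_str) = Σ Wₕ²(1−fₕ)sₕ²/nₕ with Wₕ = Nₕ/33236:
  Large: (9608/33236)²·(1−936/9608)·12400/936 = 0.99926482
  Medium: (12348/33236)²·(1−1699/12348)·2740/1699 = 0.1919752
  Small: (267/33236)²·(1−44/267)·3060/44 = 0.0037485851
  Very large: (11013/33236)²·(1−1365/11013)·1490/1365 = 0.10499752
  → Var(ȳ_str) = 1.2999861.
Var(ȳ_srs) = (1 − 4044/33236)·5521/4044 = 1.1991174.
deff = 1.2999861 / 1.1991174 = 1.0841.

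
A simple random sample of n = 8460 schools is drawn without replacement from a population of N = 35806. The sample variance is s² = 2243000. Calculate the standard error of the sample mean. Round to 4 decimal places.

Under SRS without replacement, Var(ȳ) = (1 − f)·s²/n with f = n/N = 8460/35806 = 0.23627325.
Var(ȳ) = (1 − 0.23627325)·2243000/8460 = 0.76372675·265.13002 = 202.48689.
SE(ȳ) = √(202.48689) = 14.2298.

14.2298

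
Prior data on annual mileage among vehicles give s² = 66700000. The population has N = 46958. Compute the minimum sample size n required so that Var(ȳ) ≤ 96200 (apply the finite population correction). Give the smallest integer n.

684

Without fpc, n₀ = s²/D = 66700000/96200 = 693.3472.
With fpc, (1 − n/N)·s²/n ≤ D requires n ≥ n₀/(1 + n₀/N) = 693.3472/(1 + 693.3472/46958) = 683.2587.
Rounding up, n = 684.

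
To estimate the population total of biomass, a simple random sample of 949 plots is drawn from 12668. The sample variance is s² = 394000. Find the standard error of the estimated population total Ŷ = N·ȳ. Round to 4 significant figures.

248300

Var(Ŷ) = N²·Var(ȳ) = N²·(1 − n/N)·s²/n.
f = 949/12668 = 0.07491317; Var(ȳ) = 0.92508683·394000/949 = 384.07188.
Var(Ŷ) = 12668² · 384.07188 = 6.1635173 × 10^10.
SE(Ŷ) = √(6.1635173 × 10^10) = 248300.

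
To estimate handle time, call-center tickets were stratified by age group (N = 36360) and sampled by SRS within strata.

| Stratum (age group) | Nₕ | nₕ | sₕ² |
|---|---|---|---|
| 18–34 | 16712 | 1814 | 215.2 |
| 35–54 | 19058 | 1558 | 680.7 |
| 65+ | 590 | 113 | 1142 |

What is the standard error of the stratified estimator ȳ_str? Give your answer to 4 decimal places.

Var(ȳ_str) = Σₕ Wₕ²(1 − fₕ)sₕ²/nₕ with Wₕ = Nₕ/N, N = 36360.
18–34: Wₕ = 0.45962596; term = 0.45962596²·(1 − 0.10854476)·215.2/1814 = 0.022341567.
35–54: Wₕ = 0.52414741; term = 0.52414741²·(1 − 0.08175045)·680.7/1558 = 0.11021886.
65+: Wₕ = 0.01622662; term = 0.01622662²·(1 − 0.19152542)·1142/113 = 0.0021513462.
Sum = 0.13471177.
SE = √(0.13471177) = 0.3670.

0.3670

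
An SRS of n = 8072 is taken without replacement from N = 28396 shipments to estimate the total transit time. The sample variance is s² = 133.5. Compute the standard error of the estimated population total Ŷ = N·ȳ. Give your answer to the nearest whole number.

Var(Ŷ) = N²·Var(ȳ) = N²·(1 − n/N)·s²/n.
f = 8072/28396 = 0.28426539; Var(ȳ) = 0.71573461·133.5/8072 = 0.011837286.
Var(Ŷ) = 28396² · 0.011837286 = 9.5447922 × 10^6.
SE(Ŷ) = √(9.5447922 × 10^6) = 3089.

3089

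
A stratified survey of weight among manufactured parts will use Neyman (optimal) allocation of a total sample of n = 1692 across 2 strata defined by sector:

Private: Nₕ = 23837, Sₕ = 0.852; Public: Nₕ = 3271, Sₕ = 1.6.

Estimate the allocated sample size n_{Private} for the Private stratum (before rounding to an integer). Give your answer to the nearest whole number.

Neyman allocation: nₕ = n·NₕSₕ / Σⱼ NⱼSⱼ.
Σ NⱼSⱼ = 23837·0.852 + 3271·1.6 = 25542.724.
n_{Private} = 1692·23837·0.852 / 25542.724 = 1345.

1345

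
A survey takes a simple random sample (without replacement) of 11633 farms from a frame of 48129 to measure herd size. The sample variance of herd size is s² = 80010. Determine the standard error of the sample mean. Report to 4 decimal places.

Under SRS without replacement, Var(ȳ) = (1 − f)·s²/n with f = n/N = 11633/48129 = 0.24170459.
Var(ȳ) = (1 − 0.24170459)·80010/11633 = 0.75829541·6.8778475 = 5.2154402.
SE(ȳ) = √(5.2154402) = 2.2837.

2.2837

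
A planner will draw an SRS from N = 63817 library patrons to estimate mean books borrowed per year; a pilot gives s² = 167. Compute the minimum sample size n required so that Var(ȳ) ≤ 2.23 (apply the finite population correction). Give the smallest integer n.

Without fpc, n₀ = s²/D = 167/2.23 = 74.8879.
With fpc, (1 − n/N)·s²/n ≤ D requires n ≥ n₀/(1 + n₀/N) = 74.8879/(1 + 74.8879/63817) = 74.8001.
Rounding up, n = 75.

75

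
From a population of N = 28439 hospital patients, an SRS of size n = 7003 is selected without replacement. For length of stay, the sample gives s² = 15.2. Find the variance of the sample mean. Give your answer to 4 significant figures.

Under SRS without replacement, Var(ȳ) = (1 − f)·s²/n with f = n/N = 7003/28439 = 0.24624635.
Var(ȳ) = (1 − 0.24624635)·15.2/7003 = 0.75375365·0.0021704984 = 0.0016360211.

0.001636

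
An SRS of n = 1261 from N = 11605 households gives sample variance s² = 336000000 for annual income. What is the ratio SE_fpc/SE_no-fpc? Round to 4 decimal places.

f = n/N = 1261/11605 = 0.10866006.
SE_no-fpc = √(s²/n) = 516.19298; SE_fpc = √((1−f)s²/n) = 487.34193.
Ratio = √(1−f) = 0.94410801.

0.9441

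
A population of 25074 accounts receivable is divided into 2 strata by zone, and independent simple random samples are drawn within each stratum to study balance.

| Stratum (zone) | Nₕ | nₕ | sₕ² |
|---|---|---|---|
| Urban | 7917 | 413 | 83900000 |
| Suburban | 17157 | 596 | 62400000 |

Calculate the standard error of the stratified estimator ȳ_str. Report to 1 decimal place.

Var(ȳ_str) = Σₕ Wₕ²(1 − fₕ)sₕ²/nₕ with Wₕ = Nₕ/N, N = 25074.
Urban: Wₕ = 0.31574539; term = 0.31574539²·(1 − 0.05216622)·83900000/413 = 19196.327.
Suburban: Wₕ = 0.68425461; term = 0.68425461²·(1 − 0.03473801)·62400000/596 = 47317.195.
Sum = 66513.522.
SE = √(66513.522) = 257.9.

257.9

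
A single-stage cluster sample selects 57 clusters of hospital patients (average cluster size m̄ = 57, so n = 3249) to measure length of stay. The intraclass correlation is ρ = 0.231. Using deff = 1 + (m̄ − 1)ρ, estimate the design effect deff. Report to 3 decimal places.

13.936

deff = 1 + (57 − 1)·0.231 = 1 + 12.936 = 13.936.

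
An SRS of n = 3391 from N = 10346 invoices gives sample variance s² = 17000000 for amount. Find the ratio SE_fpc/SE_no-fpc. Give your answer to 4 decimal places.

f = n/N = 3391/10346 = 0.32775952.
SE_no-fpc = √(s²/n) = 70.804452; SE_fpc = √((1−f)s²/n) = 58.052763.
Ratio = √(1−f) = 0.81990273.

0.8199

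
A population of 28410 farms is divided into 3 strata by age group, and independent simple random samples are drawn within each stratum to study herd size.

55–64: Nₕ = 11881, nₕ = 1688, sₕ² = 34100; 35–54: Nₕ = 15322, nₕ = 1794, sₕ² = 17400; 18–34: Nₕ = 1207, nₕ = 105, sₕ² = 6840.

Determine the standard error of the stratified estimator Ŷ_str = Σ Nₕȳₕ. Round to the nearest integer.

Var(Ŷ_str) = Σₕ Nₕ²(1 − fₕ)sₕ²/nₕ.
55–64: 11881²·(1 − 1688/11881)·34100/1688 = 2.4464535 × 10^9.
35–54: 15322²·(1 − 1794/15322)·17400/1794 = 2.0103694 × 10^9.
18–34: 1207²·(1 − 105/1207)·6840/105 = 8.6647426 × 10^7.
Sum = 4.5434703 × 10^9.
SE = √(4.5434703 × 10^9) = 67405.

67405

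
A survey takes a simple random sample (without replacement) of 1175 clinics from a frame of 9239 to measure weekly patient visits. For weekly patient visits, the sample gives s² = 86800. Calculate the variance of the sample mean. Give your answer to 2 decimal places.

Under SRS without replacement, Var(ȳ) = (1 − f)·s²/n with f = n/N = 1175/9239 = 0.12717827.
Var(ȳ) = (1 − 0.12717827)·86800/1175 = 0.87282173·73.87234 = 64.477384.

64.48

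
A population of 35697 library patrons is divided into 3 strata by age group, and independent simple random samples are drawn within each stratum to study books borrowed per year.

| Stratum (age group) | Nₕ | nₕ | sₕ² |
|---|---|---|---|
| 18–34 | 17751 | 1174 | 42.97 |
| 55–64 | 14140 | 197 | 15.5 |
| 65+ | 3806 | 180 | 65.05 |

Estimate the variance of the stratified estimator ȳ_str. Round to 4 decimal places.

0.0245

Var(ȳ_str) = Σₕ Wₕ²(1 − fₕ)sₕ²/nₕ with Wₕ = Nₕ/N, N = 35697.
18–34: Wₕ = 0.49726868; term = 0.49726868²·(1 − 0.06613712)·42.97/1174 = 0.0084520602.
55–64: Wₕ = 0.39611172; term = 0.39611172²·(1 − 0.01393211)·15.5/197 = 0.012173282.
65+: Wₕ = 0.10661960; term = 0.10661960²·(1 − 0.04729375)·65.05/180 = 0.0039138839.
Sum = 0.024539226.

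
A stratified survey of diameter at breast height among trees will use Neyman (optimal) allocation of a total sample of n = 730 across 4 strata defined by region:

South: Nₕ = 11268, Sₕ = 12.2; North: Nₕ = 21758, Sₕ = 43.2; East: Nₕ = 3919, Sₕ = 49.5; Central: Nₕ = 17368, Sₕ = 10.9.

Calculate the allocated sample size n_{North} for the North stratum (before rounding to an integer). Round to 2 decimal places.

469.74

Neyman allocation: nₕ = n·NₕSₕ / Σⱼ NⱼSⱼ.
Σ NⱼSⱼ = 11268·12.2 + 21758·43.2 + 3919·49.5 + 17368·10.9 = 1.4607169 × 10^6.
n_{North} = 730·21758·43.2 / (1.4607169 × 10^6) = 469.74.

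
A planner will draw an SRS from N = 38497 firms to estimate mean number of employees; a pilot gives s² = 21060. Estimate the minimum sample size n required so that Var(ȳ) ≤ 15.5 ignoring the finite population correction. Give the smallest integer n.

1359

Without fpc, n₀ = s²/D = 21060/15.5 = 1358.7097.
Rounding up, n = 1359.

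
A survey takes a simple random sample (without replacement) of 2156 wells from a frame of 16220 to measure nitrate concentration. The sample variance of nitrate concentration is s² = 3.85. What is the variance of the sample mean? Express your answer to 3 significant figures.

Under SRS without replacement, Var(ȳ) = (1 − f)·s²/n with f = n/N = 2156/16220 = 0.13292232.
Var(ȳ) = (1 − 0.13292232)·3.85/2156 = 0.86707768·0.0017857143 = 0.001548353.

0.00155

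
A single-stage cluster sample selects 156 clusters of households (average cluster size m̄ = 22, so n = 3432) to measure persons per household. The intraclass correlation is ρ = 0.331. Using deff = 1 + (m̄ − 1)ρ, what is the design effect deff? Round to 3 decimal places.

deff = 1 + (22 − 1)·0.331 = 1 + 6.951 = 7.951.

7.951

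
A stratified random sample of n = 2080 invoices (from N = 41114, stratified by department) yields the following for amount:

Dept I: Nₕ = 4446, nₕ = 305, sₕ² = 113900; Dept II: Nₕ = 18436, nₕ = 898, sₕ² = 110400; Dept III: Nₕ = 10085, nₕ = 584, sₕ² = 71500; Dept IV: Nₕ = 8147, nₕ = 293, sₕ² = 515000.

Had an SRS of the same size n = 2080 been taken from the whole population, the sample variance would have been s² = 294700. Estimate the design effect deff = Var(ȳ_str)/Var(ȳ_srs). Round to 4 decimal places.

0.7513

Var(ȳ_str) = Σ Wₕ²(1−fₕ)sₕ²/nₕ with Wₕ = Nₕ/41114:
  Dept I: (4446/41114)²·(1−305/4446)·113900/305 = 4.0674208
  Dept II: (18436/41114)²·(1−898/18436)·110400/898 = 23.515815
  Dept III: (10085/41114)²·(1−584/10085)·71500/584 = 6.9399917
  Dept IV: (8147/41114)²·(1−293/8147)·515000/293 = 66.534785
  → Var(ȳ_str) = 101.05801.
Var(ȳ_srs) = (1 − 2080/41114)·294700/2080 = 134.51482.
deff = 101.05801 / 134.51482 = 0.7513.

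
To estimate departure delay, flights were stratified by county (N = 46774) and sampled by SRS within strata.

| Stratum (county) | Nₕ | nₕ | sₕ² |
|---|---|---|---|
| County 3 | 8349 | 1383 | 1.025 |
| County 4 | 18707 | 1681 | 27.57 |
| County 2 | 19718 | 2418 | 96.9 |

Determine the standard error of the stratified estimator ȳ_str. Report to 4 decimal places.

0.0930

Var(ȳ_str) = Σₕ Wₕ²(1 − fₕ)sₕ²/nₕ with Wₕ = Nₕ/N, N = 46774.
County 3: Wₕ = 0.17849660; term = 0.17849660²·(1 − 0.16564858)·1.025/1383 = 1.9702013 × 10^-5.
County 4: Wₕ = 0.39994441; term = 0.39994441²·(1 − 0.08985941)·27.57/1681 = 0.0023876838.
County 2: Wₕ = 0.42155899; term = 0.42155899²·(1 − 0.12262907)·96.9/2418 = 0.0062483799.
Sum = 0.0086557657.
SE = √(0.0086557657) = 0.0930.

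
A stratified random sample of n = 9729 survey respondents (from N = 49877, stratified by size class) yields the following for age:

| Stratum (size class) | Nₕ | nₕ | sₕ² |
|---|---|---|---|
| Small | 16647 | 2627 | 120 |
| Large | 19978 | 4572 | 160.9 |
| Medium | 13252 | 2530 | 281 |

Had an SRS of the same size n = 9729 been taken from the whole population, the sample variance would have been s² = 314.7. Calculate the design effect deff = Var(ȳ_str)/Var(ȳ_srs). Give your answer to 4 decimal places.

Var(ȳ_str) = Σ Wₕ²(1−fₕ)sₕ²/nₕ with Wₕ = Nₕ/49877:
  Small: (16647/49877)²·(1−2627/16647)·120/2627 = 0.0042855298
  Large: (19978/49877)²·(1−4572/19978)·160.9/4572 = 0.0043540266
  Medium: (13252/49877)²·(1−2530/13252)·281/2530 = 0.0063436963
  → Var(ȳ_str) = 0.014983253.
Var(ȳ_srs) = (1 − 9729/49877)·314.7/9729 = 0.026037071.
deff = 0.014983253 / 0.026037071 = 0.5755.

0.5755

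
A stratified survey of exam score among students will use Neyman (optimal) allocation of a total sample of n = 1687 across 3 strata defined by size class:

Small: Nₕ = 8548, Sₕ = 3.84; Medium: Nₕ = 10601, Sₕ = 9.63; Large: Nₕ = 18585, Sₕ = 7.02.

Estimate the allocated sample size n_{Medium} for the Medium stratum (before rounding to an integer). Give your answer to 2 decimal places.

648.97

Neyman allocation: nₕ = n·NₕSₕ / Σⱼ NⱼSⱼ.
Σ NⱼSⱼ = 8548·3.84 + 10601·9.63 + 18585·7.02 = 265378.65.
n_{Medium} = 1687·10601·9.63 / 265378.65 = 648.97.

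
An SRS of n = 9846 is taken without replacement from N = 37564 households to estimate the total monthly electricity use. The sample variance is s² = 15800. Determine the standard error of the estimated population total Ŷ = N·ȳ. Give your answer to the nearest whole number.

40876

Var(Ŷ) = N²·Var(ȳ) = N²·(1 − n/N)·s²/n.
f = 9846/37564 = 0.26211266; Var(ȳ) = 0.73788734·15800/9846 = 1.1840971.
Var(Ŷ) = 37564² · 1.1840971 = 1.6708251 × 10^9.
SE(Ŷ) = √(1.6708251 × 10^9) = 40876.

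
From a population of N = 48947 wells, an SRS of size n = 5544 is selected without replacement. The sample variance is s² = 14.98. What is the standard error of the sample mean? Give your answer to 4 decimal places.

Under SRS without replacement, Var(ȳ) = (1 − f)·s²/n with f = n/N = 5544/48947 = 0.11326537.
Var(ȳ) = (1 − 0.11326537)·14.98/5544 = 0.88673463·0.0027020202 = 0.0023959749.
SE(ȳ) = √(0.0023959749) = 0.0489.

0.0489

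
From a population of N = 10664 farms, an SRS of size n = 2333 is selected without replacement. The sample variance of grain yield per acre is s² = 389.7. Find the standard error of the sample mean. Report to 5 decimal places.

Under SRS without replacement, Var(ȳ) = (1 − f)·s²/n with f = n/N = 2333/10664 = 0.21877344.
Var(ȳ) = (1 − 0.21877344)·389.7/2333 = 0.78122656·0.16703815 = 0.13049464.
SE(ȳ) = √(0.13049464) = 0.36124.

0.36124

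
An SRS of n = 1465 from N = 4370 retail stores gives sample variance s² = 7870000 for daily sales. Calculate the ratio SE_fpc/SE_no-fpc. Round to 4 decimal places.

f = n/N = 1465/4370 = 0.33524027.
SE_no-fpc = √(s²/n) = 73.294022; SE_fpc = √((1−f)s²/n) = 59.758667.
Ratio = √(1−f) = 0.81532799.

0.8153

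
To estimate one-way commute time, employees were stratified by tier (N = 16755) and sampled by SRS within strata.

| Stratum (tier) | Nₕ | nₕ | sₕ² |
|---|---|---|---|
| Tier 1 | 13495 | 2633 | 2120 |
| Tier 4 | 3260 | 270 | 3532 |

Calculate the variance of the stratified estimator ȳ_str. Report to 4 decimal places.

Var(ȳ_str) = Σₕ Wₕ²(1 − fₕ)sₕ²/nₕ with Wₕ = Nₕ/N, N = 16755.
Tier 1: Wₕ = 0.80543121; term = 0.80543121²·(1 − 0.19510930)·2120/2633 = 0.4204156.
Tier 4: Wₕ = 0.19456879; term = 0.19456879²·(1 − 0.08282209)·3532/270 = 0.45421017.
Sum = 0.87462577.

0.8746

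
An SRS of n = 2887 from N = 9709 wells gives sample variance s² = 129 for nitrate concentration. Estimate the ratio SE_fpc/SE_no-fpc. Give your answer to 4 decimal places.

0.8382

f = n/N = 2887/9709 = 0.29735297.
SE_no-fpc = √(s²/n) = 0.21138368; SE_fpc = √((1−f)s²/n) = 0.17719035.
Ratio = √(1−f) = 0.83824044.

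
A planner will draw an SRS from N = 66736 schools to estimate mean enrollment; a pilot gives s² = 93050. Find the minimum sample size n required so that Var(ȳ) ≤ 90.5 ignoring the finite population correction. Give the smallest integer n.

Without fpc, n₀ = s²/D = 93050/90.5 = 1028.1768.
Rounding up, n = 1029.

1029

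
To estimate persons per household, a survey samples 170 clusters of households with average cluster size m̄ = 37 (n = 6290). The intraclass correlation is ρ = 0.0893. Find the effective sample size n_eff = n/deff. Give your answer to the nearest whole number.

deff = 1 + (37 − 1)·0.0893 = 1 + 3.2148 = 4.2148.
n_eff = 6290 / 4.2148 = 1492.

1492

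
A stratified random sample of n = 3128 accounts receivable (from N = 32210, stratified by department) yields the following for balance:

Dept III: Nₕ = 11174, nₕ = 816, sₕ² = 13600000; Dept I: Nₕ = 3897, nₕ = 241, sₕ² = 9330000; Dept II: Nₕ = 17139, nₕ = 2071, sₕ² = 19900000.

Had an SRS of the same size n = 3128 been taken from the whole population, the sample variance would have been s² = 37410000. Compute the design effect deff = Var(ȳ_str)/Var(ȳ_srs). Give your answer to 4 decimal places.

0.4429

Var(ȳ_str) = Σ Wₕ²(1−fₕ)sₕ²/nₕ with Wₕ = Nₕ/32210:
  Dept III: (11174/32210)²·(1−816/11174)·13600000/816 = 1859.3103
  Dept I: (3897/32210)²·(1−241/3897)·9330000/241 = 531.64256
  Dept II: (17139/32210)²·(1−2071/17139)·19900000/2071 = 2391.8427
  → Var(ȳ_str) = 4782.7956.
Var(ȳ_srs) = (1 − 3128/32210)·37410000/3128 = 10798.278.
deff = 4782.7956 / 10798.278 = 0.4429.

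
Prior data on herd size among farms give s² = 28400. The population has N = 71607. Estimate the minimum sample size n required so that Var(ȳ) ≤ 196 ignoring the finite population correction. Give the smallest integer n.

145

Without fpc, n₀ = s²/D = 28400/196 = 144.8980.
Rounding up, n = 145.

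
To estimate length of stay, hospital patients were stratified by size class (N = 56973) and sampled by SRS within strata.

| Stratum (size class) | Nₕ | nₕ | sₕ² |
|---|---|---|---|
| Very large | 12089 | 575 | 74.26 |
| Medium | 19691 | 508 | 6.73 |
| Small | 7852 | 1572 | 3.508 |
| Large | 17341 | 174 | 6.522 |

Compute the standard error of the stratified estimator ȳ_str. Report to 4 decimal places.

Var(ȳ_str) = Σₕ Wₕ²(1 − fₕ)sₕ²/nₕ with Wₕ = Nₕ/N, N = 56973.
Very large: Wₕ = 0.21218823; term = 0.21218823²·(1 − 0.04756390)·74.26/575 = 0.0055381603.
Medium: Wₕ = 0.34561986; term = 0.34561986²·(1 − 0.02579859)·6.73/508 = 0.0015416915.
Small: Wₕ = 0.13781967; term = 0.13781967²·(1 − 0.20020377)·3.508/1572 = 3.3900711 × 10^-5.
Large: Wₕ = 0.30437225; term = 0.30437225²·(1 − 0.01003402)·6.522/174 = 0.003437652.
Sum = 0.010551405.
SE = √(0.010551405) = 0.1027.

0.1027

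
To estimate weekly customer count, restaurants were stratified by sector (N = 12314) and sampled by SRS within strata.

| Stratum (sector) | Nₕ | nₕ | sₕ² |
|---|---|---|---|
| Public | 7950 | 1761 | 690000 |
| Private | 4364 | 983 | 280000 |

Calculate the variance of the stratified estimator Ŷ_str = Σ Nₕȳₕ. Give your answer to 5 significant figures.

Var(Ŷ_str) = Σₕ Nₕ²(1 − fₕ)sₕ²/nₕ.
Public: 7950²·(1 − 1761/7950)·690000/1761 = 1.9278682 × 10^10.
Private: 4364²·(1 − 983/4364)·280000/983 = 4.2027584 × 10^9.
Sum = 2.348144 × 10^10.

2.3481 × 10^10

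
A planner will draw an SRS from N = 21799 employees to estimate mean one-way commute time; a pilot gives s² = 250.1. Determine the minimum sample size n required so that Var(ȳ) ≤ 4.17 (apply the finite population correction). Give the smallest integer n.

Without fpc, n₀ = s²/D = 250.1/4.17 = 59.9760.
With fpc, (1 − n/N)·s²/n ≤ D requires n ≥ n₀/(1 + n₀/N) = 59.9760/(1 + 59.9760/21799) = 59.8114.
Rounding up, n = 60.

60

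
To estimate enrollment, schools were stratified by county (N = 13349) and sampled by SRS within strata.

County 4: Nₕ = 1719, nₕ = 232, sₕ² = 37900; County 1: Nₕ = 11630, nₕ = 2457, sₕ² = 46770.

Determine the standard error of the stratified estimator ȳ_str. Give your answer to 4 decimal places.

3.7067

Var(ȳ_str) = Σₕ Wₕ²(1 − fₕ)sₕ²/nₕ with Wₕ = Nₕ/N, N = 13349.
County 4: Wₕ = 0.12877369; term = 0.12877369²·(1 − 0.13496219)·37900/232 = 2.3433686.
County 1: Wₕ = 0.87122631; term = 0.87122631²·(1 − 0.21126397)·46770/2457 = 11.39609.
Sum = 13.739459.
SE = √(13.739459) = 3.7067.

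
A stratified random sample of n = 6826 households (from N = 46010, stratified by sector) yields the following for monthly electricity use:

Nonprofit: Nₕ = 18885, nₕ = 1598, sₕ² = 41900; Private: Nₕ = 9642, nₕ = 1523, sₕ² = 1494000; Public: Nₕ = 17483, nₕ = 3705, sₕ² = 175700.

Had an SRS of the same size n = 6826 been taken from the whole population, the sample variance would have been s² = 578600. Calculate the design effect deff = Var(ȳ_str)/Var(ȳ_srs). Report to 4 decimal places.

0.6333

Var(ȳ_str) = Σ Wₕ²(1−fₕ)sₕ²/nₕ with Wₕ = Nₕ/46010:
  Nonprofit: (18885/46010)²·(1−1598/18885)·41900/1598 = 4.0436113
  Private: (9642/46010)²·(1−1523/9642)·1494000/1523 = 36.275708
  Public: (17483/46010)²·(1−3705/17483)·175700/3705 = 5.3961153
  → Var(ȳ_str) = 45.715435.
Var(ȳ_srs) = (1 − 6826/46010)·578600/6826 = 72.18861.
deff = 45.715435 / 72.18861 = 0.6333.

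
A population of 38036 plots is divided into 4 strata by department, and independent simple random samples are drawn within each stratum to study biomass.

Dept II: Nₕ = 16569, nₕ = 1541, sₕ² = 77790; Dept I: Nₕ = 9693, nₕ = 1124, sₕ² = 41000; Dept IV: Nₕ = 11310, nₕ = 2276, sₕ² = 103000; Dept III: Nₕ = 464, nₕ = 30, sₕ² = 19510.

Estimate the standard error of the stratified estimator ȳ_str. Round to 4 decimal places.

Var(ȳ_str) = Σₕ Wₕ²(1 − fₕ)sₕ²/nₕ with Wₕ = Nₕ/N, N = 38036.
Dept II: Wₕ = 0.43561363; term = 0.43561363²·(1 − 0.09300501)·77790/1541 = 8.6881826.
Dept I: Wₕ = 0.25483752; term = 0.25483752²·(1 − 0.11595997)·41000/1124 = 2.0941907.
Dept IV: Wₕ = 0.29734988; term = 0.29734988²·(1 − 0.20123784)·103000/2276 = 3.1960825.
Dept III: Wₕ = 0.01219897; term = 0.01219897²·(1 − 0.06465517)·19510/30 = 0.090521981.
Sum = 14.068978.
SE = √(14.068978) = 3.7509.

3.7509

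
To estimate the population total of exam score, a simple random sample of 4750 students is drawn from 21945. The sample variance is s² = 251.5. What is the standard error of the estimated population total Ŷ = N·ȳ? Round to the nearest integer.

Var(Ŷ) = N²·Var(ȳ) = N²·(1 − n/N)·s²/n.
f = 4750/21945 = 0.21645022; Var(ȳ) = 0.78354978·251.5/4750 = 0.041486899.
Var(Ŷ) = 21945² · 0.041486899 = 1.9979386 × 10^7.
SE(Ŷ) = √(1.9979386 × 10^7) = 4470.

4470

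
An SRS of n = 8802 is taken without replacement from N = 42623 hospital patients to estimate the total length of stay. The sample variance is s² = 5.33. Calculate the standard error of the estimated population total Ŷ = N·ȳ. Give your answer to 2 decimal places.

934.30

Var(Ŷ) = N²·Var(ȳ) = N²·(1 − n/N)·s²/n.
f = 8802/42623 = 0.20650822; Var(ȳ) = 0.79349178·5.33/8802 = 4.8049434 × 10^-4.
Var(Ŷ) = 42623² · (4.8049434 × 10^-4) = 872923.74.
SE(Ŷ) = √(872923.74) = 934.30.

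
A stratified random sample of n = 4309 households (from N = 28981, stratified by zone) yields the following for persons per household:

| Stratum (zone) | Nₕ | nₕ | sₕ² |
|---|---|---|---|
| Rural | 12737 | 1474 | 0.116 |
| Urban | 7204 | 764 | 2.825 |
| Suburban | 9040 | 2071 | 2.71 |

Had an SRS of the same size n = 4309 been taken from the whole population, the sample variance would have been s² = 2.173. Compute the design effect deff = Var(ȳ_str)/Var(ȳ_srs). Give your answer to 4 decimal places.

0.7357

Var(ȳ_str) = Σ Wₕ²(1−fₕ)sₕ²/nₕ with Wₕ = Nₕ/28981:
  Rural: (12737/28981)²·(1−1474/12737)·0.116/1474 = 1.3441725 × 10^-5
  Urban: (7204/28981)²·(1−764/7204)·2.825/764 = 2.0424806 × 10^-4
  Suburban: (9040/28981)²·(1−2071/9040)·2.71/2071 = 9.8152497 × 10^-5
  → Var(ȳ_str) = 3.1584228 × 10^-4.
Var(ȳ_srs) = (1 − 4309/28981)·2.173/4309 = 4.2931318 × 10^-4.
deff = (3.1584228 × 10^-4) / (4.2931318 × 10^-4) = 0.7357.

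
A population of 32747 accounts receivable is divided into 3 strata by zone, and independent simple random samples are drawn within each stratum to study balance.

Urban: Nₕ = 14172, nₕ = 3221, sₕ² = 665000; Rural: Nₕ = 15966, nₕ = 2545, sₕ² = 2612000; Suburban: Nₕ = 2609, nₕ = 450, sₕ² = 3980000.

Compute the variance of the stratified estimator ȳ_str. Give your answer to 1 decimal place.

Var(ȳ_str) = Σₕ Wₕ²(1 − fₕ)sₕ²/nₕ with Wₕ = Nₕ/N, N = 32747.
Urban: Wₕ = 0.43277247; term = 0.43277247²·(1 − 0.22727914)·665000/3221 = 29.879464.
Rural: Wₕ = 0.48755611; term = 0.48755611²·(1 − 0.15940123)·2612000/2545 = 205.08002.
Suburban: Wₕ = 0.07967142; term = 0.07967142²·(1 − 0.17247988)·3980000/450 = 46.457329.
Sum = 281.41681.

281.4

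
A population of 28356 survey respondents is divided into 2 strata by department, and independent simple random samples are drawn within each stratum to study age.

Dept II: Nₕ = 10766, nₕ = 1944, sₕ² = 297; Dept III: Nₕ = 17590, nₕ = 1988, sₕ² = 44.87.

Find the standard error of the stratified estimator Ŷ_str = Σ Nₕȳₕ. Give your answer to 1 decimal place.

Var(Ŷ_str) = Σₕ Nₕ²(1 − fₕ)sₕ²/nₕ.
Dept II: 10766²·(1 − 1944/10766)·297/1944 = 1.4510475 × 10^7.
Dept III: 17590²·(1 − 1988/17590)·44.87/1988 = 6.1942083 × 10^6.
Sum = 2.0704683 × 10^7.
SE = √(2.0704683 × 10^7) = 4550.2.

4550.2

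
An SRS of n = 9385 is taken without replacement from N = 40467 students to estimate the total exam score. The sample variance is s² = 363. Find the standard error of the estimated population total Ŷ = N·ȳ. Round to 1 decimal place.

6975.0

Var(Ŷ) = N²·Var(ȳ) = N²·(1 − n/N)·s²/n.
f = 9385/40467 = 0.23191736; Var(ȳ) = 0.76808264·363/9385 = 0.029708471.
Var(Ŷ) = 40467² · 0.029708471 = 4.8649941 × 10^7.
SE(Ŷ) = √(4.8649941 × 10^7) = 6975.0.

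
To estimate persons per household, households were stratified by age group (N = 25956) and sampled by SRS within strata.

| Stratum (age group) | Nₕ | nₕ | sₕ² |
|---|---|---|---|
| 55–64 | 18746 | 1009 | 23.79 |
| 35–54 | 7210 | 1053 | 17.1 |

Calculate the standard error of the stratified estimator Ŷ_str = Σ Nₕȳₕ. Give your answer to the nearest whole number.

2926

Var(Ŷ_str) = Σₕ Nₕ²(1 − fₕ)sₕ²/nₕ.
55–64: 18746²·(1 − 1009/18746)·23.79/1009 = 7.8395666 × 10^6.
35–54: 7210²·(1 − 1053/7210)·17.1/1053 = 720895.24.
Sum = 8.5604618 × 10^6.
SE = √(8.5604618 × 10^6) = 2926.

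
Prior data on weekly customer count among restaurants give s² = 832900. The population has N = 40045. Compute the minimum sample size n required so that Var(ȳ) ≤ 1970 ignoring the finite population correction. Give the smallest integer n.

Without fpc, n₀ = s²/D = 832900/1970 = 422.7919.
Rounding up, n = 423.

423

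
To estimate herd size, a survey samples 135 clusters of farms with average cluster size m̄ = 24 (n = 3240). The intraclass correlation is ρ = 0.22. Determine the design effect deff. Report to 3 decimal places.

deff = 1 + (24 − 1)·0.22 = 1 + 5.06 = 6.06.

6.060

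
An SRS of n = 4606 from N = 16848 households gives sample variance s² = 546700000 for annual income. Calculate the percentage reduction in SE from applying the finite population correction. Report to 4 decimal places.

14.7583

f = n/N = 4606/16848 = 0.27338557.
SE_no-fpc = √(s²/n) = 344.51852; SE_fpc = √((1−f)s²/n) = 293.67338.
Ratio = √(1−f) = 0.85241682. Reduction = 100·(1 − 0.85241682) = 14.7583%.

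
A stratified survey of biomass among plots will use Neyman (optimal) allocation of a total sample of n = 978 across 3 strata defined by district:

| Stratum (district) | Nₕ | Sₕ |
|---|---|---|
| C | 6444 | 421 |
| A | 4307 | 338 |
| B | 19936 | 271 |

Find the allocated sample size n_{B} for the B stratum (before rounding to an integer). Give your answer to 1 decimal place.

552.0

Neyman allocation: nₕ = n·NₕSₕ / Σⱼ NⱼSⱼ.
Σ NⱼSⱼ = 6444·421 + 4307·338 + 19936·271 = 9.571346 × 10^6.
n_{B} = 978·19936·271 / (9.571346 × 10^6) = 552.0.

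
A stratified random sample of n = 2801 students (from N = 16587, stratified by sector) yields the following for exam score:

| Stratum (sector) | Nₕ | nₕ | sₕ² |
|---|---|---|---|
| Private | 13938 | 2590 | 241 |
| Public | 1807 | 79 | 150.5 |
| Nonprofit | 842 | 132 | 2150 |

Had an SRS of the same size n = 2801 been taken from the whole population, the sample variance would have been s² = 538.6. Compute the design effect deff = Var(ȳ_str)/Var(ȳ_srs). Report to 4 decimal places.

Var(ȳ_str) = Σ Wₕ²(1−fₕ)sₕ²/nₕ with Wₕ = Nₕ/16587:
  Private: (13938/16587)²·(1−2590/13938)·241/2590 = 0.053493545
  Public: (1807/16587)²·(1−79/1807)·150.5/79 = 0.021620992
  Nonprofit: (842/16587)²·(1−132/842)·2150/132 = 0.035391525
  → Var(ȳ_str) = 0.11050606.
Var(ȳ_srs) = (1 − 2801/16587)·538.6/2801 = 0.15981726.
deff = 0.11050606 / 0.15981726 = 0.6915.

0.6915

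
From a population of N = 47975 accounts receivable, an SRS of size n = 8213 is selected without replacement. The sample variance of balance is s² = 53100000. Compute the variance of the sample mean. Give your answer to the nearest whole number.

Under SRS without replacement, Var(ȳ) = (1 − f)·s²/n with f = n/N = 8213/47975 = 0.17119333.
Var(ȳ) = (1 − 0.17119333)·53100000/8213 = 0.82880667·6465.3598 = 5358.5333.

5359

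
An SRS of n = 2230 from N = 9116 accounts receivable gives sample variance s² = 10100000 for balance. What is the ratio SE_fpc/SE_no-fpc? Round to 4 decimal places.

f = n/N = 2230/9116 = 0.24462484.
SE_no-fpc = √(s²/n) = 67.298945; SE_fpc = √((1−f)s²/n) = 58.491075.
Ratio = √(1−f) = 0.86912322.

0.8691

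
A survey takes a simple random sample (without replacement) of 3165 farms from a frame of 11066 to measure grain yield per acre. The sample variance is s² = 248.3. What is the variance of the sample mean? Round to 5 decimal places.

Under SRS without replacement, Var(ȳ) = (1 − f)·s²/n with f = n/N = 3165/11066 = 0.28601121.
Var(ȳ) = (1 − 0.28601121)·248.3/3165 = 0.71398879·0.078451817 = 0.056013718.

0.05601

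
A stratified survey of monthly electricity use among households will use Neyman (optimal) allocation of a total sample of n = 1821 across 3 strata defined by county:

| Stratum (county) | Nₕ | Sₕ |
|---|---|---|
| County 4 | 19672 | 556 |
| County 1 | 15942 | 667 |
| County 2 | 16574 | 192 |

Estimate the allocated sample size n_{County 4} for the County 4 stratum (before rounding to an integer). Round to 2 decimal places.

Neyman allocation: nₕ = n·NₕSₕ / Σⱼ NⱼSⱼ.
Σ NⱼSⱼ = 19672·556 + 15942·667 + 16574·192 = 2.4753154 × 10^7.
n_{County 4} = 1821·19672·556 / (2.4753154 × 10^7) = 804.64.

804.64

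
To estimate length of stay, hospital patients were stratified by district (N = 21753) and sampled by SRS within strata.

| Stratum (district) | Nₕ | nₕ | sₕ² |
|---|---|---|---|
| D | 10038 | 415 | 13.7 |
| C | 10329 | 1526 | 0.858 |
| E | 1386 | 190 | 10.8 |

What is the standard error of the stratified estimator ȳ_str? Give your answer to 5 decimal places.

0.08394

Var(ȳ_str) = Σₕ Wₕ²(1 − fₕ)sₕ²/nₕ with Wₕ = Nₕ/N, N = 21753.
D: Wₕ = 0.46145359; term = 0.46145359²·(1 − 0.04134290)·13.7/415 = 0.0067389437.
C: Wₕ = 0.47483106; term = 0.47483106²·(1 − 0.14773937)·0.858/1526 = 1.0803971 × 10^-4.
E: Wₕ = 0.06371535; term = 0.06371535²·(1 − 0.13708514)·10.8/190 = 1.9912521 × 10^-4.
Sum = 0.0070461086.
SE = √(0.0070461086) = 0.08394.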